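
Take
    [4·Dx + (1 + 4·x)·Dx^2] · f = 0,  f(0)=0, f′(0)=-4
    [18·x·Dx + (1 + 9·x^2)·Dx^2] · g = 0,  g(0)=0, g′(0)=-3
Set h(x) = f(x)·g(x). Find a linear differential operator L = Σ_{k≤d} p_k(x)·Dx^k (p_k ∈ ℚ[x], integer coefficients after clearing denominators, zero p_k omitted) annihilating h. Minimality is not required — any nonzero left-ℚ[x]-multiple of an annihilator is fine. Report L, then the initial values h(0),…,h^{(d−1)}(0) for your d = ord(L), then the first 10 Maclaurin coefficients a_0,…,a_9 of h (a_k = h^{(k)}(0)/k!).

L = (2448 + 17280·x + 76464·x^2 + 518400·x^3 + 1399680·x^4 + 2426112·x^5 + 1679616·x^7)·Dx + (452 + 10800·x + 98028·x^2 + 491184·x^3 + 1840320·x^4 + 4339008·x^5 + 6531840·x^6 + 1259712·x^7 + 5878656·x^8)·Dx^2 + (136 + 1912·x + 18576·x^2 + 103608·x^3 + 389448·x^4 + 1100304·x^5 + 2239488·x^6 + 3277584·x^7 + 1259712·x^8 + 3359232·x^9)·Dx^3 + (13 + 176·x + 1234·x^2 + 6048·x^3 + 22833·x^4 + 68688·x^5 + 154224·x^6 + 279936·x^7 + 399492·x^8 + 209952·x^9 + 419904·x^10)·Dx^4  (order 4).
h: a_k = 0, 0, 12, -24, 28, -120, 3084/5, -9304/5, 24828/5, -666504/35, …
ICs: h(0) = 0, h′(0) = 0, h′′(0) = 24, h′′′(0) = -144.

f: a_k = 0, -4, 8, -64/3, 64, -1024/5, 2048/3, -16384/7, 8192, -262144/9, …
g: a_k = 0, -3, 0, 9, 0, -243/5, 0, 2187/7, 0, -2187, …
Product ⇒ symmetric product L₀, ord ≤ 4.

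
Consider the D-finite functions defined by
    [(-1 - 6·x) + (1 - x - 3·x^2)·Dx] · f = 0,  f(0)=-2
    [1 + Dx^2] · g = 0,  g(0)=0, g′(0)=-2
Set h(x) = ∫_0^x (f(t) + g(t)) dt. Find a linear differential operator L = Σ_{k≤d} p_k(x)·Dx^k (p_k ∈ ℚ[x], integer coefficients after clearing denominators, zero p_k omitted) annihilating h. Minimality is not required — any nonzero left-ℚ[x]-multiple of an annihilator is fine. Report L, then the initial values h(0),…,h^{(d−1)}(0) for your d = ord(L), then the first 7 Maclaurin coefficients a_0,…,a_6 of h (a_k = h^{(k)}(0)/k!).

L = (43 + 292·x + 307·x^2 + 624·x^3 + 45·x^4 + 54·x^5)·Dx + (-9 - 7·x - 6·x^2 + 91·x^3 + 144·x^4 + 27·x^5 + 27·x^6)·Dx^2 + (43 + 292·x + 307·x^2 + 624·x^3 + 45·x^4 + 54·x^5)·Dx^3 + (-9 - 7·x - 6·x^2 + 91·x^3 + 144·x^4 + 27·x^5 + 27·x^6)·Dx^4  (order 4).
h: a_k = 0, -2, -2, -8/3, -41/12, -38/5, -4801/360, …
ICs: h(0) = 0, h′(0) = -2, h′′(0) = -4, h′′′(0) = -16.

f: a_k = -2, -2, -8, -14, -38, -80, -194, …
g: a_k = 0, -2, 0, 1/3, 0, -1/60, 0, …
L₀ := lclm(L_f,L_g); ord L₀ ≤ 1+2.
h=∫h₀ ⇒ L = L₀·Dx.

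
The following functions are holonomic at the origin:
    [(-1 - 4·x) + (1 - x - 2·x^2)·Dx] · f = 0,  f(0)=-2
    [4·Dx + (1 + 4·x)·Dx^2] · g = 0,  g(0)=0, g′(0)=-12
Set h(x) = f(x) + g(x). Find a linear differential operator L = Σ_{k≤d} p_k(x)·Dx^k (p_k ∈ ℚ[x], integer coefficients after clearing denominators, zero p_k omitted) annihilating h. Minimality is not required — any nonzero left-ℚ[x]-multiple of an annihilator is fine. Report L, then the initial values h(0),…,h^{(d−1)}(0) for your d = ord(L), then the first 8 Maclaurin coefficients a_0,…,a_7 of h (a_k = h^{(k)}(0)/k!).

f: a_k = -2, -2, -6, -10, -22, -42, -86, -170, …
g: a_k = 0, -12, 24, -64, 192, -3072/5, 2048, -49152/7, …
h₀=f+g: left-lcm gives L₀, ord ≤ 3.
L = (156 + 624·x + 1440·x^2 + 768·x^3 + 768·x^4)·Dx + (-1 + 160·x + 1064·x^2 + 1952·x^3 + 1600·x^4 + 1280·x^5)·Dx^2 + (-5 - 39·x - 66·x^2 + 80·x^3 + 240·x^4 + 384·x^5 + 256·x^6)·Dx^3  (order 3).
h: a_k = -2, -14, 18, -74, 170, -3282/5, 1962, -50342/7, …
ICs: h(0) = -2, h′(0) = -14, h′′(0) = 36.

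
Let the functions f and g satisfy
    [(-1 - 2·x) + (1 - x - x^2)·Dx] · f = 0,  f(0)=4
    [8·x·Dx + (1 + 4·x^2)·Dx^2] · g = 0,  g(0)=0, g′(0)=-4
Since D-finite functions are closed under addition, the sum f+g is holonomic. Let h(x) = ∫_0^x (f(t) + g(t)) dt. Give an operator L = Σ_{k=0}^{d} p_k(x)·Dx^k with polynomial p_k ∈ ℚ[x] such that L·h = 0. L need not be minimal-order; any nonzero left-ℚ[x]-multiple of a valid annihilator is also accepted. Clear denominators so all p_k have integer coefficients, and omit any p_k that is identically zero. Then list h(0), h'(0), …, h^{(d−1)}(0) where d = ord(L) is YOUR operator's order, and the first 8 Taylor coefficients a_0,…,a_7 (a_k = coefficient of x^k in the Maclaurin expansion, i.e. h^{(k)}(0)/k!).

L = (-16 + 64·x + 400·x^2 + 576·x^3 + 696·x^4 + 96·x^6)·Dx^2 + (13 + 24·x + 22·x^2 + 204·x^3 + 548·x^4 + 488·x^5 + 48·x^6 + 96·x^7)·Dx^3 + (-2 - 5·x - 14·x^2 + 2·x^3 - 13·x^4 + 92·x^5 + 48·x^6 + 16·x^7 + 16·x^8)·Dx^4  (order 4).
h: a_k = 0, 4, 0, 8/3, 13/3, 4, 16/5, 52/7, …
ICs: h(0) = 0, h′(0) = 4, h′′(0) = 0, h′′′(0) = 16.

f: a_k = 4, 4, 8, 12, 20, 32, 52, 84, …
g: a_k = 0, -4, 0, 16/3, 0, -64/5, 0, 256/7, …
L₀ := lclm(L_f,L_g); ord L₀ ≤ 1+2.
Integrate: L := L₀·Dx.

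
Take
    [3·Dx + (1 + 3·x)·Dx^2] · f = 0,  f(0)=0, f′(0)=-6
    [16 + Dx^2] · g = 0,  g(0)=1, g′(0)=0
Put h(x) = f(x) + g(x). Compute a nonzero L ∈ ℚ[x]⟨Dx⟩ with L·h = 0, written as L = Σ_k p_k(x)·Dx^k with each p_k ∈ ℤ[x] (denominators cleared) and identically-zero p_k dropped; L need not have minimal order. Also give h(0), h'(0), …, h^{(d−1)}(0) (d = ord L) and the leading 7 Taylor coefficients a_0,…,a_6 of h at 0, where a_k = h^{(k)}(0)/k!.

f: a_k = 0, -6, 9, -18, 81/2, -486/5, 243, …
g: a_k = 1, 0, -8, 0, 32/3, 0, -256/45, …
f+g: L₀ = lclm(L_f,L_g), ord ≤ 2+2.
L = (1680 + 2304·x + 3456·x^2)·Dx + (272 + 1584·x + 3456·x^2 + 3456·x^3)·Dx^2 + (105 + 144·x + 216·x^2)·Dx^3 + (17 + 99·x + 216·x^2 + 216·x^3)·Dx^4  (order 4).
h: a_k = 1, -6, 1, -18, 307/6, -486/5, 10679/45, …
ICs: h(0) = 1, h′(0) = -6, h′′(0) = 2, h′′′(0) = -108.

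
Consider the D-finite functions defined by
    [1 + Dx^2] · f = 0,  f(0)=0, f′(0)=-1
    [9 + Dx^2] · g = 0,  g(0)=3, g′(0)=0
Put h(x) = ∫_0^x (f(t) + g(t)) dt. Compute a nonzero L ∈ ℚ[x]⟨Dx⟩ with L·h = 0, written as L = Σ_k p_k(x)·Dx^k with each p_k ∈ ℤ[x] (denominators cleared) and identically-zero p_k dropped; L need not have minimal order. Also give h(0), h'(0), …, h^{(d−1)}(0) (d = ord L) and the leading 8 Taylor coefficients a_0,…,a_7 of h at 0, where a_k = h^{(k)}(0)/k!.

L = 9·Dx + 10·Dx^3 + Dx^5  (order 5).
h: a_k = 0, 3, -1/2, -9/2, 1/24, 81/40, -1/720, -243/560, …
ICs: h(0) = 0, h′(0) = 3, h′′(0) = -1, h′′′(0) = -27, h′′′′(0) = 1.

f: a_k = 0, -1, 0, 1/6, 0, -1/120, 0, 1/5040, …
g: a_k = 3, 0, -27/2, 0, 81/8, 0, -243/80, 0, …
Sum ⇒ L₀ = lclm(L_f,L_g) in ℚ(x)⟨Dx⟩.
∫: right-multiply L₀ by Dx.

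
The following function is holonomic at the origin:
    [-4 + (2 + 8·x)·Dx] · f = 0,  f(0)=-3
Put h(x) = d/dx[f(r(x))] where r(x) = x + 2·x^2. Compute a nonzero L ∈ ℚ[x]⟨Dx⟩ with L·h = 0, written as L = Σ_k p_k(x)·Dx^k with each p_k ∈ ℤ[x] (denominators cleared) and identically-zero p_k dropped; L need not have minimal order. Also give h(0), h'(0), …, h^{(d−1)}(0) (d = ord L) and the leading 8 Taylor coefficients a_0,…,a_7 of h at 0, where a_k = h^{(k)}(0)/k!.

L = 2 + (-1 - 8·x - 24·x^2 - 32·x^3)·Dx  (order 1).
h: a_k = -6, -12, 36, -72, 60, 216, -1176, 2928, …
ICs: h(0) = -6.

f: a_k = -3, -6, 6, -12, 30, -84, 252, -792, …
Change of var in L_f (x↦r) gives L₀.
Derive L from L₀ (diff closure).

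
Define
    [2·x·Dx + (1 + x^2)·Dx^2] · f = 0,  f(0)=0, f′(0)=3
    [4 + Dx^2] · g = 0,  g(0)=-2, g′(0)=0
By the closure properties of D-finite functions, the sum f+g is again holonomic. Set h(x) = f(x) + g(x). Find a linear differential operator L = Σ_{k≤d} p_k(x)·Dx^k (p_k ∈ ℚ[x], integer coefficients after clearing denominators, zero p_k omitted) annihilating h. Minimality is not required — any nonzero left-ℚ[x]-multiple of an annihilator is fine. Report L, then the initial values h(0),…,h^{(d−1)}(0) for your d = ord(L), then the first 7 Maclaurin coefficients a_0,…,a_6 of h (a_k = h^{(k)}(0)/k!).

f: a_k = 0, 3, 0, -1, 0, 3/5, 0, …
g: a_k = -2, 0, 4, 0, -4/3, 0, 8/45, …
Weyl lclm of L_f,L_g ⇒ L₀ (ord ≤ 4).
L = (-32·x + 80·x^3 + 16·x^5)·Dx + (4 + 32·x^2 + 36·x^4 + 8·x^6)·Dx^2 + (-8·x + 20·x^3 + 4·x^5)·Dx^3 + (1 + 8·x^2 + 9·x^4 + 2·x^6)·Dx^4  (order 4).
h: a_k = -2, 3, 4, -1, -4/3, 3/5, 8/45, …
ICs: h(0) = -2, h′(0) = 3, h′′(0) = 8, h′′′(0) = -6.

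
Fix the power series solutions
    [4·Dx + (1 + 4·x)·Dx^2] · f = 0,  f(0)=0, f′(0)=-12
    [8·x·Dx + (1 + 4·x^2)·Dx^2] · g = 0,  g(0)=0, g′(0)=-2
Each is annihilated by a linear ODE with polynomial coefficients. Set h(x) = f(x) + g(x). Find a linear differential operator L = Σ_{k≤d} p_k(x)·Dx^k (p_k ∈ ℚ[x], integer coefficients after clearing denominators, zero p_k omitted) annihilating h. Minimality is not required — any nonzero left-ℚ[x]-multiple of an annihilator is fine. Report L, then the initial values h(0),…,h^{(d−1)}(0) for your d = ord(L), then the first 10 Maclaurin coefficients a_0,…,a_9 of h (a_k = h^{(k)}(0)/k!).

f: a_k = 0, -12, 24, -64, 192, -3072/5, 2048, -49152/7, 24576, -262144/3, …
g: a_k = 0, -2, 0, 8/3, 0, -32/5, 0, 128/7, 0, -512/9, …
f+g: L₀ = lclm(L_f,L_g), ord ≤ 2+2.
L = (-8 - 96·x + 96·x^2 + 128·x^3)·Dx + (-10 - 16·x - 72·x^2 + 192·x^3 + 256·x^4)·Dx^2 + (-1 - 2·x + 8·x^2 + 8·x^3 + 48·x^4 + 64·x^5)·Dx^3  (order 3).
h: a_k = 0, -14, 24, -184/3, 192, -3104/5, 2048, -49024/7, 24576, -786944/9, …
ICs: h(0) = 0, h′(0) = -14, h′′(0) = 48.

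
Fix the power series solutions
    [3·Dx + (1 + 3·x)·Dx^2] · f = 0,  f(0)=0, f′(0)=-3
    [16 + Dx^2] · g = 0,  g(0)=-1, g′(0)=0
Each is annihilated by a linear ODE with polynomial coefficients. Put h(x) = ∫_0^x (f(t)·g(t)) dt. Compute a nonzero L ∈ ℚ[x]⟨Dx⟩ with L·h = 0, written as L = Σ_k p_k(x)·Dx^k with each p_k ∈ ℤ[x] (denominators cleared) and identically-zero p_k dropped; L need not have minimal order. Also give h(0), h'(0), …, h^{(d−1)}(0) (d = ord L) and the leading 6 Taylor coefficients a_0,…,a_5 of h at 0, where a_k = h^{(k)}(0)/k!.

f: a_k = 0, -3, 9/2, -9, 81/4, -243/5, …
g: a_k = -1, 0, 8, 0, -32/3, 0, …
h₀=f·g: eliminate ⇒ L₀, order ≤ 2·2.
Integrate: L := L₀·Dx.
L = (2272 + 127488·x + 781056·x^2 + 1769472·x^3 + 1327104·x^4)·Dx + (4416 + 50112·x + 165888·x^2 + 165888·x^3)·Dx^2 + (1022 + 19392·x + 102816·x^2 + 221184·x^3 + 165888·x^4)·Dx^3 + (276 + 3132·x + 10368·x^2 + 10368·x^3)·Dx^4 + (55 + 714·x + 3375·x^2 + 6912·x^3 + 5184·x^4)·Dx^5  (order 5).
h: a_k = 0, 0, 3/2, -3/2, -15/4, 63/20, …
ICs: h(0) = 0, h′(0) = 0, h′′(0) = 3, h′′′(0) = -9, h′′′′(0) = -90.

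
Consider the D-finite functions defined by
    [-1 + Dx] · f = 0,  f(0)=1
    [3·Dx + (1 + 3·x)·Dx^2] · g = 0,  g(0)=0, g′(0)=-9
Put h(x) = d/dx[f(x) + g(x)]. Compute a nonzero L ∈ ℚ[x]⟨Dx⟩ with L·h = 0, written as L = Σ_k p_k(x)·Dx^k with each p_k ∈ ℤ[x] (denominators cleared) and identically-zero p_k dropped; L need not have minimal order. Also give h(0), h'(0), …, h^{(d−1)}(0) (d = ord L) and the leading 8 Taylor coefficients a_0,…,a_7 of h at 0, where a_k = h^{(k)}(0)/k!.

f: a_k = 1, 1, 1/2, 1/6, 1/24, 1/120, 1/720, 1/5040, …
g: a_k = 0, -9, 27/2, -27, 243/4, -729/5, 729/2, -6561/7, …
h₀=f+g: left-lcm gives L₀, ord ≤ 3.
h=h₀': d/dx-closure on L₀ ⇒ L.
L = (-21 - 9·x) + (17 - 6·x - 9·x^2)·Dx + (4 + 15·x + 9·x^2)·Dx^2  (order 2).
h: a_k = -8, 28, -161/2, 1459/6, -17495/24, 262441/120, -4723919/720, 99202321/5040, …
ICs: h(0) = -8, h′(0) = 28.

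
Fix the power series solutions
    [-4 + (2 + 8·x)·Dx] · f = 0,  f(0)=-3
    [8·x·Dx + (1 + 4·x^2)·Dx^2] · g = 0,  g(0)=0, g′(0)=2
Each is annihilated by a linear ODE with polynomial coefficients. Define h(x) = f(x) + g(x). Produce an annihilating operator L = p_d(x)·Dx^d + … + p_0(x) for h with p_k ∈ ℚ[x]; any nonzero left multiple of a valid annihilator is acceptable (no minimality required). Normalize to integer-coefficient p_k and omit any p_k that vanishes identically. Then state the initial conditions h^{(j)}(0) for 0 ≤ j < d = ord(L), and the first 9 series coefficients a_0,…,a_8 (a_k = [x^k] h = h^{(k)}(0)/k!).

L = (-8 - 80·x + 96·x^2 + 192·x^3)·Dx + (-10 - 32·x - 64·x^2 + 384·x^3 + 672·x^4)·Dx^2 + (-1 + 24·x^2 + 48·x^3 + 112·x^4 + 192·x^5)·Dx^3  (order 3).
h: a_k = -3, -4, 6, -44/3, 30, -388/5, 252, -5672/7, 2574, …
ICs: h(0) = -3, h′(0) = -4, h′′(0) = 12.

f: a_k = -3, -6, 6, -12, 30, -84, 252, -792, 2574, …
g: a_k = 0, 2, 0, -8/3, 0, 32/5, 0, -128/7, 0, …
L₀ := lclm(L_f,L_g); ord L₀ ≤ 1+2.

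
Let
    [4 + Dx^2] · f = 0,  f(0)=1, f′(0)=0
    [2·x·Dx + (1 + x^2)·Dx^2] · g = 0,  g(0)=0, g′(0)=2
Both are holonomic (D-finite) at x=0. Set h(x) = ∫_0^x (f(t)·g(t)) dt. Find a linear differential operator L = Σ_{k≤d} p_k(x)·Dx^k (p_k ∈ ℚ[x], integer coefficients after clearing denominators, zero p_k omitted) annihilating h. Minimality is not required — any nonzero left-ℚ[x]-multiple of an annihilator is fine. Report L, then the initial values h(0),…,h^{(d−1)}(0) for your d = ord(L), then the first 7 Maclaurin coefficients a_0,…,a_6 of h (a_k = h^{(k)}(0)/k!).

f: a_k = 1, 0, -2, 0, 2/3, 0, -4/45, …
g: a_k = 0, 2, 0, -2/3, 0, 2/5, 0, …
h₀=f·g: eliminate ⇒ L₀, order ≤ 2·2.
Integrate: L := L₀·Dx.
L = (160 + 464·x^2 + 464·x^4 + 256·x^6 + 64·x^8)·Dx + (96·x + 224·x^3 + 192·x^5 + 64·x^7)·Dx^2 + (60 + 188·x^2 + 216·x^4 + 128·x^6 + 32·x^8)·Dx^3 + (24·x + 56·x^3 + 48·x^5 + 16·x^7)·Dx^4 + (5 + 18·x^2 + 25·x^4 + 16·x^6 + 4·x^8)·Dx^5  (order 5).
h: a_k = 0, 0, 1, 0, -7/6, 0, 23/45, …
ICs: h(0) = 0, h′(0) = 0, h′′(0) = 2, h′′′(0) = 0, h′′′′(0) = -28.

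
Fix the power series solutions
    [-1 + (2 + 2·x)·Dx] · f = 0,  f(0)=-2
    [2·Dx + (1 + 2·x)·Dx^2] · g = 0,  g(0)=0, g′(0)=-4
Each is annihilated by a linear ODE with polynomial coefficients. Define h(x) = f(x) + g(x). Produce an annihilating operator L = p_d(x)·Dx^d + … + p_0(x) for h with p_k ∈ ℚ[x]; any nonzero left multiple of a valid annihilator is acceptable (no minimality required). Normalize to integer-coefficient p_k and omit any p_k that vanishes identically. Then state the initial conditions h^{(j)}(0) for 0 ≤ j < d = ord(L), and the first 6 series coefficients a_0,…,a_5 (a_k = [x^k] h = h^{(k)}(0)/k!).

f: a_k = -2, -1, 1/4, -1/8, 5/64, -7/128, …
g: a_k = 0, -4, 4, -16/3, 8, -64/5, …
Weyl lclm of L_f,L_g ⇒ L₀ (ord ≤ 3).
L = (10 + 4·x)·Dx + (29 + 52·x + 20·x^2)·Dx^2 + (6 + 22·x + 24·x^2 + 8·x^3)·Dx^3  (order 3).
h: a_k = -2, -5, 17/4, -131/24, 517/64, -8227/640, …
ICs: h(0) = -2, h′(0) = -5, h′′(0) = 17/2.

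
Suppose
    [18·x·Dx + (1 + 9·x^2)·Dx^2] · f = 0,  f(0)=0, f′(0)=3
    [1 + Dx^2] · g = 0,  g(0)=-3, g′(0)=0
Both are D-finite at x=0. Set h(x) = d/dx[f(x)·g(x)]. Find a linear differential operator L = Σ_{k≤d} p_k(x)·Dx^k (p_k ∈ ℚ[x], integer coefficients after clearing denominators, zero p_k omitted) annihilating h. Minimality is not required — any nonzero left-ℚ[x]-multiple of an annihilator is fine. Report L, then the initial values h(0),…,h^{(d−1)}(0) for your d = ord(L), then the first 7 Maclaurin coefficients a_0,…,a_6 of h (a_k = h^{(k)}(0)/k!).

L = (38998 + 738774·x^2 + 15162957·x^4 + 3032640·x^6 - 78732·x^8 - 1771470·x^10 + 531441·x^12) + (20772·x + 1033884·x^3 + 7902360·x^5 + 2624400·x^7 + 1180980·x^9 + 2125764·x^11)·Dx + (39368 + 755028·x^2 + 15369750·x^4 + 3887028·x^6 + 314928·x^8 - 1417176·x^10 + 1062882·x^12)·Dx^2 + (20772·x + 1033884·x^3 + 7902360·x^5 + 2624400·x^7 + 1180980·x^9 + 2125764·x^11)·Dx^3 + (370 + 16254·x^2 + 206793·x^4 + 854388·x^6 + 393660·x^8 + 354294·x^10 + 531441·x^12)·Dx^4  (order 4).
h: a_k = -9, 0, 189/2, 0, -6387/8, 0, 566341/80, …
ICs: h(0) = -9, h′(0) = 0, h′′(0) = 189, h′′′(0) = 0.

f: a_k = 0, 3, 0, -9, 0, 243/5, 0, …
g: a_k = -3, 0, 3/2, 0, -1/8, 0, 1/240, …
Sym-product of L_f,L_g gives L₀ (≤ ord 4).
Differentiate: ansatz ord ≤ ord L₀ ⇒ L.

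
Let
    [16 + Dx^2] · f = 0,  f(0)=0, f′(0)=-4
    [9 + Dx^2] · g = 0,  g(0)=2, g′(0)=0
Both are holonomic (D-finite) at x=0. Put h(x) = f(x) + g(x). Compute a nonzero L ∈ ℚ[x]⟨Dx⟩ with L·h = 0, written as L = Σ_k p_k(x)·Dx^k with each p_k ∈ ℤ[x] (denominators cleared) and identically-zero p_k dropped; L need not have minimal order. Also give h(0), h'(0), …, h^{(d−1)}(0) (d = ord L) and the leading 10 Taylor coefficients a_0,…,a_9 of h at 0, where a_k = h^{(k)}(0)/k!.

L = 144 + 25·Dx^2 + Dx^4  (order 4).
h: a_k = 2, -4, -9, 32/3, 27/4, -128/15, -81/40, 1024/315, 729/2240, -2048/2835, …
ICs: h(0) = 2, h′(0) = -4, h′′(0) = -18, h′′′(0) = 64.

f: a_k = 0, -4, 0, 32/3, 0, -128/15, 0, 1024/315, 0, -2048/2835, …
g: a_k = 2, 0, -9, 0, 27/4, 0, -81/40, 0, 729/2240, 0, …
h₀=f+g: left-lcm gives L₀, ord ≤ 4.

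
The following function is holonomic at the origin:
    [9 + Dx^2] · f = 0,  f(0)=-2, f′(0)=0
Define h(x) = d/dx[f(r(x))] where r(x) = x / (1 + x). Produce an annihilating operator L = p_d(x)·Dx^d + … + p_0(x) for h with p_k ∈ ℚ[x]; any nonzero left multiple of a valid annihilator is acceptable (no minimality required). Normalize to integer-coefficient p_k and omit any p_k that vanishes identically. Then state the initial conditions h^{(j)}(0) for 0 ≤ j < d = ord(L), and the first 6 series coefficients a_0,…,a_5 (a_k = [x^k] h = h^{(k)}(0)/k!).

L = (15 + 12·x + 6·x^2) + (6 + 18·x + 18·x^2 + 6·x^3)·Dx + (1 + 4·x + 6·x^2 + 4·x^3 + x^4)·Dx^2  (order 2).
h: a_k = 0, 18, -54, 81, -45, -2457/20, …
ICs: h(0) = 0, h′(0) = 18.

f: a_k = -2, 0, 9, 0, -27/4, 0, …
Change of var in L_f (x↦r) gives L₀.
h₀' ⇒ L via d/dx closure of L₀.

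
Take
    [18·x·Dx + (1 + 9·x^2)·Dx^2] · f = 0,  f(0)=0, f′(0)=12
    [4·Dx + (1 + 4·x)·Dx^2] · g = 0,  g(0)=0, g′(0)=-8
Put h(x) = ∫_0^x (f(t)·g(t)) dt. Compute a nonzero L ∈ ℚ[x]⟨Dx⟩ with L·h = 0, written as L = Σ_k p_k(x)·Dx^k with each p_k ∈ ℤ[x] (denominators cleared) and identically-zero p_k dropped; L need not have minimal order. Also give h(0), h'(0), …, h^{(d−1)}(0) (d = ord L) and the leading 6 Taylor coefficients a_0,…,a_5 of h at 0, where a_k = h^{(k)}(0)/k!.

L = (2448 + 17280·x + 76464·x^2 + 518400·x^3 + 1399680·x^4 + 2426112·x^5 + 1679616·x^7)·Dx^2 + (452 + 10800·x + 98028·x^2 + 491184·x^3 + 1840320·x^4 + 4339008·x^5 + 6531840·x^6 + 1259712·x^7 + 5878656·x^8)·Dx^3 + (136 + 1912·x + 18576·x^2 + 103608·x^3 + 389448·x^4 + 1100304·x^5 + 2239488·x^6 + 3277584·x^7 + 1259712·x^8 + 3359232·x^9)·Dx^4 + (13 + 176·x + 1234·x^2 + 6048·x^3 + 22833·x^4 + 68688·x^5 + 154224·x^6 + 279936·x^7 + 399492·x^8 + 209952·x^9 + 419904·x^10)·Dx^5  (order 5).
h: a_k = 0, 0, 0, -32, 48, -224/5, …
ICs: h(0) = 0, h′(0) = 0, h′′(0) = 0, h′′′(0) = -192, h′′′′(0) = 1152.

f: a_k = 0, 12, 0, -36, 0, 972/5, …
g: a_k = 0, -8, 16, -128/3, 128, -2048/5, …
Sym-product of L_f,L_g gives L₀ (≤ ord 4).
h=∫h₀ ⇒ L = L₀·Dx.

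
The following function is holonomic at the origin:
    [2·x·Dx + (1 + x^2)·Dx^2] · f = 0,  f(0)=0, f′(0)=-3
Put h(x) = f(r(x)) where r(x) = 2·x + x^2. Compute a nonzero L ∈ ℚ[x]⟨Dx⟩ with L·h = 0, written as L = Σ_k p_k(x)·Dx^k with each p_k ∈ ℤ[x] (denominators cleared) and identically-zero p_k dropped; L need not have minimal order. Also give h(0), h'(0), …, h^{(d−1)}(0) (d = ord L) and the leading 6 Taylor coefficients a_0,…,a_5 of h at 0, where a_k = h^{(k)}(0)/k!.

f: a_k = 0, -3, 0, 1, 0, -3/5, …
h₀=f(r): pull back L_f along r ⇒ L₀.
L = (-1 + 8·x + 16·x^2 + 12·x^3 + 3·x^4)·Dx + (1 + x + 4·x^2 + 8·x^3 + 5·x^4 + x^5)·Dx^2  (order 2).
h: a_k = 0, -6, -3, 8, 12, -66/5, …
ICs: h(0) = 0, h′(0) = -6.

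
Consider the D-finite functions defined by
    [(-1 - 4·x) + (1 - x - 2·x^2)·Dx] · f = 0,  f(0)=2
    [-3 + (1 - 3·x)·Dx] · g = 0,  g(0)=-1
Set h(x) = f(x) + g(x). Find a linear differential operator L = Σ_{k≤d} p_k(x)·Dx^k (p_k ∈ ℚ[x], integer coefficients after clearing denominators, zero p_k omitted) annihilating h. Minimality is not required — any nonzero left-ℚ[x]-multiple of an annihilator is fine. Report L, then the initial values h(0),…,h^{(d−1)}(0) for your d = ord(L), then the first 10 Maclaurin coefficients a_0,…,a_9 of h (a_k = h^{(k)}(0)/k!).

L = (-36·x + 36·x^2 - 36·x^3) + (6 - 6·x - 30·x^2 + 54·x^3 - 72·x^4)·Dx + (-1 + 6·x - 12·x^2 + 8·x^3 + 9·x^4 - 18·x^5)·Dx^2  (order 2).
h: a_k = 1, -1, -3, -17, -59, -201, -643, -2017, -6219, -19001, …
ICs: h(0) = 1, h′(0) = -1.

f: a_k = 2, 2, 6, 10, 22, 42, 86, 170, 342, 682, …
g: a_k = -1, -3, -9, -27, -81, -243, -729, -2187, -6561, -19683, …
Sum ⇒ L₀ = lclm(L_f,L_g) in ℚ(x)⟨Dx⟩.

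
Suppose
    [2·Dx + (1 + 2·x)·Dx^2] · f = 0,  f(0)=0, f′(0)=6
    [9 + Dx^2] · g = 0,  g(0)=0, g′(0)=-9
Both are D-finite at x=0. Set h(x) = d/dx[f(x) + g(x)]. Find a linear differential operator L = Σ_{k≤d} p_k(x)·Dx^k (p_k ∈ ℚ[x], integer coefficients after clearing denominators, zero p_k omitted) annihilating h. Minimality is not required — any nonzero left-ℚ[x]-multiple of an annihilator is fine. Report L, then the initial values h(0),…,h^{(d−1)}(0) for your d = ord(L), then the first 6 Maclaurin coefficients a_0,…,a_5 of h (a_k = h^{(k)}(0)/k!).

f: a_k = 0, 6, -6, 8, -12, 96/5, …
g: a_k = 0, -9, 0, 27/2, 0, -243/40, …
Sum ⇒ L₀ = lclm(L_f,L_g) in ℚ(x)⟨Dx⟩.
h₀' ⇒ L via d/dx closure of L₀.
L = (594 + 648·x + 648·x^2) + (153 + 630·x + 972·x^2 + 648·x^3)·Dx + (66 + 72·x + 72·x^2)·Dx^2 + (17 + 70·x + 108·x^2 + 72·x^3)·Dx^3  (order 3).
h: a_k = -3, -12, 129/2, -48, 525/8, -192, …
ICs: h(0) = -3, h′(0) = -12, h′′(0) = 129.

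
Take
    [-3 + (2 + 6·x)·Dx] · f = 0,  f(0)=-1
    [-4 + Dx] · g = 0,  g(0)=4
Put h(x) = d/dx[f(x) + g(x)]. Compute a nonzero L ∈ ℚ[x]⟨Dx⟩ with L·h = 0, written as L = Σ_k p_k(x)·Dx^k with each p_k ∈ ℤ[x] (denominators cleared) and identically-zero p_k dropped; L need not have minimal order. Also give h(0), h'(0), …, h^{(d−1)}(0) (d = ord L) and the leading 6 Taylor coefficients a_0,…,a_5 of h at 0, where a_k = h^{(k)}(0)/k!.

L = (-204 - 288·x) + (-37 - 384·x - 576·x^2)·Dx + (22 + 114·x + 144·x^2)·Dx^2  (order 2).
h: a_k = 29/2, 265/4, 1967/16, 17599/96, 105557/768, 1737481/7680, …
ICs: h(0) = 29/2, h′(0) = 265/4.

f: a_k = -1, -3/2, 9/8, -27/16, 405/128, -1701/256, …
g: a_k = 4, 16, 32, 128/3, 128/3, 512/15, …
Sum ⇒ L₀ = lclm(L_f,L_g) in ℚ(x)⟨Dx⟩.
Differentiate: ansatz ord ≤ ord L₀ ⇒ L.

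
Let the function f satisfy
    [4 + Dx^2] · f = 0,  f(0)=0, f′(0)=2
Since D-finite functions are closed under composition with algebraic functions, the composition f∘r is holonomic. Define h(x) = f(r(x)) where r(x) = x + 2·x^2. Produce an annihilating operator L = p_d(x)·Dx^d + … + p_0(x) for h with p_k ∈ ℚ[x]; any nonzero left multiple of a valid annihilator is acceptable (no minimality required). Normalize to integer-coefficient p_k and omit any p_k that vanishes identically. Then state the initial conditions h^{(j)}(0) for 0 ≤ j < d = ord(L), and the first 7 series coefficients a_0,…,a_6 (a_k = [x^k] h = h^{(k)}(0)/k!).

L = (4 + 48·x + 192·x^2 + 256·x^3) - 4·Dx + (1 + 4·x)·Dx^2  (order 2).
h: a_k = 0, 2, 4, -4/3, -8, -236/15, -8, …
ICs: h(0) = 0, h′(0) = 2.

f: a_k = 0, 2, 0, -4/3, 0, 4/15, 0, …
f∘r: x↦r, Dx↦Dx/r' in L_f ⇒ L₀.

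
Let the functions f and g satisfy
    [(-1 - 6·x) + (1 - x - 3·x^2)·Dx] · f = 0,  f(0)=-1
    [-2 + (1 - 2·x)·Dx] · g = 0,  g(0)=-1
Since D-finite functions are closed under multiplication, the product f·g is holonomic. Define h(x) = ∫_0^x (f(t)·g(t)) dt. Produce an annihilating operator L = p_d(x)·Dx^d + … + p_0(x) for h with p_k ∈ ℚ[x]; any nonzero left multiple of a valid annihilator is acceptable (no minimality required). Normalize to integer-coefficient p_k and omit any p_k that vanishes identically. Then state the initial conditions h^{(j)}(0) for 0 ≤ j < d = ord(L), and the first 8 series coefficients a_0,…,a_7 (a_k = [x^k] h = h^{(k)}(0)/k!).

f: a_k = -1, -1, -4, -7, -19, -40, -97, -217, …
g: a_k = -1, -2, -4, -8, -16, -32, -64, -128, …
f·g: L₀ = L_f ⊗_s L_g, ord ≤ 1·1.
h=∫h₀ ⇒ L = L₀·Dx.
L = (-3 - 2·x + 18·x^2)·Dx + (1 - 3·x - x^2 + 6·x^3)·Dx^2  (order 2).
h: a_k = 0, 1, 3/2, 10/3, 27/4, 73/5, 31, 67, …
ICs: h(0) = 0, h′(0) = 1.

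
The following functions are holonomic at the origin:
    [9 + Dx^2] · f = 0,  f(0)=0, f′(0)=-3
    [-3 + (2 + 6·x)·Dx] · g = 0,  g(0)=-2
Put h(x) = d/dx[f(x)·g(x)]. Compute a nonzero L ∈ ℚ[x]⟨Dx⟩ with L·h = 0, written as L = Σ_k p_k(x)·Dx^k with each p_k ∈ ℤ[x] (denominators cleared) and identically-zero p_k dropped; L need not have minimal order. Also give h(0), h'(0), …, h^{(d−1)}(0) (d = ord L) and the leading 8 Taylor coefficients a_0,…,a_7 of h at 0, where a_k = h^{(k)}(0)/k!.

f: a_k = 0, -3, 0, 9/2, 0, -81/40, 0, 243/560, …
g: a_k = -2, -3, 9/4, -27/8, 405/64, -1701/128, 15309/512, -72171/1024, …
Product ⇒ symmetric product L₀, ord ≤ 2.
h=h₀': d/dx-closure on L₀ ⇒ L.
L = (477 + 3888·x + 11016·x^2 + 15552·x^3 + 11664·x^4) + (-12 - 324·x - 1296·x^2 - 1296·x^3)·Dx + (28 + 264·x + 972·x^2 + 1728·x^3 + 1296·x^4)·Dx^2  (order 2).
h: a_k = 6, 18, -189/4, -27/2, -1539/64, 59049/320, -238869/512, 5632983/4480, …
ICs: h(0) = 6, h′(0) = 18.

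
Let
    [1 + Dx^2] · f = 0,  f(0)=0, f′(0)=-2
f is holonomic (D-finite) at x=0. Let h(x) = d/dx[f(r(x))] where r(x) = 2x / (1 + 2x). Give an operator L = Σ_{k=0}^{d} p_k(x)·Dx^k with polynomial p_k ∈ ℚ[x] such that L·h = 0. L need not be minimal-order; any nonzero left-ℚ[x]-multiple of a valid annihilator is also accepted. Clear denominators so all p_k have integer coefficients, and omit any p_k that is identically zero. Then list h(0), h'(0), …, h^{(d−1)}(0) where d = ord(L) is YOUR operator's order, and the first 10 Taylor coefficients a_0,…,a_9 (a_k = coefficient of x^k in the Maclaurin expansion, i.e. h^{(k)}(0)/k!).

L = (28 + 96·x + 96·x^2) + (12 + 72·x + 144·x^2 + 96·x^3)·Dx + (1 + 8·x + 24·x^2 + 32·x^3 + 16·x^4)·Dx^2  (order 2).
h: a_k = -4, 16, -40, 64, -8/3, -480, 110896/45, -407296/45, 1793432/63, -5117920/63, …
ICs: h(0) = -4, h′(0) = 16.

f: a_k = 0, -2, 0, 1/3, 0, -1/60, 0, 1/2520, 0, -1/181440, …
Substitute x→r, Dx→(1/r')Dx; clear ⇒ L₀.
Differentiate: ansatz ord ≤ ord L₀ ⇒ L.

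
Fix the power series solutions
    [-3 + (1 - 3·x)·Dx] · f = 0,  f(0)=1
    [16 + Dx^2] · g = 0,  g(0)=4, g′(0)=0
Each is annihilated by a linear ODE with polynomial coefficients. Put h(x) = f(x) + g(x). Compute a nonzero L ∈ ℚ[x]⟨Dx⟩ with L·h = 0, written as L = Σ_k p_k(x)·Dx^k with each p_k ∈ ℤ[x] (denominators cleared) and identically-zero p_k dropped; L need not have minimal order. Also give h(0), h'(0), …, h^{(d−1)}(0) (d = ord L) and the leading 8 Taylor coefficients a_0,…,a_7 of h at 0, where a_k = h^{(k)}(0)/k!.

f: a_k = 1, 3, 9, 27, 81, 243, 729, 2187, …
g: a_k = 4, 0, -32, 0, 128/3, 0, -1024/45, 0, …
Sum ⇒ L₀ = lclm(L_f,L_g) in ℚ(x)⟨Dx⟩.
L = (1680 - 2304·x + 3456·x^2) + (-272 + 1584·x - 3456·x^2 + 3456·x^3)·Dx + (105 - 144·x + 216·x^2)·Dx^2 + (-17 + 99·x - 216·x^2 + 216·x^3)·Dx^3  (order 3).
h: a_k = 5, 3, -23, 27, 371/3, 243, 31781/45, 2187, …
ICs: h(0) = 5, h′(0) = 3, h′′(0) = -46.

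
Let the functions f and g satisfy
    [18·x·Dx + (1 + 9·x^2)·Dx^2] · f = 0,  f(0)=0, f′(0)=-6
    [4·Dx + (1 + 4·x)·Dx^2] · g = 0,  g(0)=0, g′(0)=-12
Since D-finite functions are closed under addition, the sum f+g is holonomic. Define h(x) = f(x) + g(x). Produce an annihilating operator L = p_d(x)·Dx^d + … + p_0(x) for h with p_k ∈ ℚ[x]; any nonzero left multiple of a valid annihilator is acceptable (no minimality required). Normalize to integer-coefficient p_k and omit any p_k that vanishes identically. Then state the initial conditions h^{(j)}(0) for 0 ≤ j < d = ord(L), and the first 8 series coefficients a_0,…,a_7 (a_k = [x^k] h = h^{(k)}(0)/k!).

f: a_k = 0, -6, 0, 18, 0, -486/5, 0, 4374/7, …
g: a_k = 0, -12, 24, -64, 192, -3072/5, 2048, -49152/7, …
f+g: L₀ = lclm(L_f,L_g), ord ≤ 2+2.
L = (-36 - 432·x + 972·x^2 + 1296·x^3)·Dx + (-25 - 72·x - 189·x^2 + 1944·x^3 + 2592·x^4)·Dx^2 + (-2 + x + 36·x^2 + 81·x^3 + 486·x^4 + 648·x^5)·Dx^3  (order 3).
h: a_k = 0, -18, 24, -46, 192, -3558/5, 2048, -44778/7, …
ICs: h(0) = 0, h′(0) = -18, h′′(0) = 48.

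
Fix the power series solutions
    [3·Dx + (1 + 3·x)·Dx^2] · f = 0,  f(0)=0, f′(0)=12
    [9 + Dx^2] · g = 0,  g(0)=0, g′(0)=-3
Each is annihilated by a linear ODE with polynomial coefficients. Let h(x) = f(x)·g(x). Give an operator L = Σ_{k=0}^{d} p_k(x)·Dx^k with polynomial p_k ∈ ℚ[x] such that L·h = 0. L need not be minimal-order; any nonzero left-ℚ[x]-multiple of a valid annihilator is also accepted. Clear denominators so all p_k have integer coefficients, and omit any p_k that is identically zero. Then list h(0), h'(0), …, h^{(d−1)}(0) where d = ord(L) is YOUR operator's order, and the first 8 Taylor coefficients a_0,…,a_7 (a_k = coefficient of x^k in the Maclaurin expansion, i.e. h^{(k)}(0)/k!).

L = (-81 + 486·x + 4617·x^2 + 11664·x^3 + 8748·x^4) + (36 + 540·x + 1944·x^2 + 1944·x^3)·Dx + (180·x + 1134·x^2 + 2592·x^3 + 1944·x^4)·Dx^2 + (4 + 60·x + 216·x^2 + 216·x^3)·Dx^3 + (1 + 14·x + 69·x^2 + 144·x^3 + 108·x^4)·Dx^4  (order 4).
h: a_k = 0, 0, -36, 54, -54, 162, -891/2, 22599/20, …
ICs: h(0) = 0, h′(0) = 0, h′′(0) = -72, h′′′(0) = 324.

f: a_k = 0, 12, -18, 36, -81, 972/5, -486, 8748/7, …
g: a_k = 0, -3, 0, 9/2, 0, -81/40, 0, 243/560, …
h₀=f·g: eliminate ⇒ L₀, order ≤ 2·2.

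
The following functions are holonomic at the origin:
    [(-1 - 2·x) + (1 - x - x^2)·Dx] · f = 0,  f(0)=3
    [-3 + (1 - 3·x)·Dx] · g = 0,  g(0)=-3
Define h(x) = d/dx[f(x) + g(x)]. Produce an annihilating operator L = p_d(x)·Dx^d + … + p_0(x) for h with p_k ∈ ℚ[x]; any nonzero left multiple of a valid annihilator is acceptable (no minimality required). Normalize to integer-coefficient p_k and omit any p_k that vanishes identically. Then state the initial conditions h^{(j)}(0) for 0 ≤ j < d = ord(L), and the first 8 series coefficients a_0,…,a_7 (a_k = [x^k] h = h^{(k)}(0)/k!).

L = (54 + 72·x + 216·x^2 - 72·x^3 + 54·x^4) + (-18 - 30·x + 90·x^2 + 120·x^3 - 45·x^4 + 54·x^5)·Dx + (1 + 2·x - 25·x^2 + 30·x^3 - 3·x^5 + 9·x^6)·Dx^2  (order 2).
h: a_k = -6, -42, -216, -912, -3525, -12888, -45486, -156648, …
ICs: h(0) = -6, h′(0) = -42.

f: a_k = 3, 3, 6, 9, 15, 24, 39, 63, …
g: a_k = -3, -9, -27, -81, -243, -729, -2187, -6561, …
Weyl lclm of L_f,L_g ⇒ L₀ (ord ≤ 2).
Differentiate: ansatz ord ≤ ord L₀ ⇒ L.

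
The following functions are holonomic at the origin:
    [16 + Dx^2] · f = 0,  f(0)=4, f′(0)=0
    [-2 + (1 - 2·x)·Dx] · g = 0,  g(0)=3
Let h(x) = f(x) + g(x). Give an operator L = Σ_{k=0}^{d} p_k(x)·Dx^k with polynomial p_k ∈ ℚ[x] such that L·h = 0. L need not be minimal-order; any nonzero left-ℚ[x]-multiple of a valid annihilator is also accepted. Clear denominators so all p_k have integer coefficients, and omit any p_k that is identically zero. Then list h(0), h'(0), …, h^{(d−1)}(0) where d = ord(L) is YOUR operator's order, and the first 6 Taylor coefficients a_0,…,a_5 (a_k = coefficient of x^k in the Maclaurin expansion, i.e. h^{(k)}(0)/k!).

L = (-160 + 256·x - 256·x^2) + (48 - 224·x + 384·x^2 - 256·x^3)·Dx + (-10 + 16·x - 16·x^2)·Dx^2 + (3 - 14·x + 24·x^2 - 16·x^3)·Dx^3  (order 3).
h: a_k = 7, 6, -20, 24, 272/3, 96, …
ICs: h(0) = 7, h′(0) = 6, h′′(0) = -40.

f: a_k = 4, 0, -32, 0, 128/3, 0, …
g: a_k = 3, 6, 12, 24, 48, 96, …
h₀=f+g: left-lcm gives L₀, ord ≤ 3.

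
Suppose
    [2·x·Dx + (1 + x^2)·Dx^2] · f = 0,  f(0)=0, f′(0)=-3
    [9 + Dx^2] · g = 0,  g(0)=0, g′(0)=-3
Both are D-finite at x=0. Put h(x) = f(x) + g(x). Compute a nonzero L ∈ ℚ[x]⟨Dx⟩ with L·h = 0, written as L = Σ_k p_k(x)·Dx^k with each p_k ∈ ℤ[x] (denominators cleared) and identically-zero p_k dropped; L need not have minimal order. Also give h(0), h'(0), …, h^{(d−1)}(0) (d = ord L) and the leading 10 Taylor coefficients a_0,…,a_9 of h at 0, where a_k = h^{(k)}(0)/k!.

f: a_k = 0, -3, 0, 1, 0, -3/5, 0, 3/7, 0, -1/3, …
g: a_k = 0, -3, 0, 9/2, 0, -81/40, 0, 243/560, 0, -243/4480, …
h₀=f+g: left-lcm gives L₀, ord ≤ 4.
L = (-54·x + 540·x^3 + 162·x^5)·Dx + (63 + 279·x^2 + 297·x^4 + 81·x^6)·Dx^2 + (-6·x + 60·x^3 + 18·x^5)·Dx^3 + (7 + 31·x^2 + 33·x^4 + 9·x^6)·Dx^4  (order 4).
h: a_k = 0, -6, 0, 11/2, 0, -21/8, 0, 69/80, 0, -5209/13440, …
ICs: h(0) = 0, h′(0) = -6, h′′(0) = 0, h′′′(0) = 33.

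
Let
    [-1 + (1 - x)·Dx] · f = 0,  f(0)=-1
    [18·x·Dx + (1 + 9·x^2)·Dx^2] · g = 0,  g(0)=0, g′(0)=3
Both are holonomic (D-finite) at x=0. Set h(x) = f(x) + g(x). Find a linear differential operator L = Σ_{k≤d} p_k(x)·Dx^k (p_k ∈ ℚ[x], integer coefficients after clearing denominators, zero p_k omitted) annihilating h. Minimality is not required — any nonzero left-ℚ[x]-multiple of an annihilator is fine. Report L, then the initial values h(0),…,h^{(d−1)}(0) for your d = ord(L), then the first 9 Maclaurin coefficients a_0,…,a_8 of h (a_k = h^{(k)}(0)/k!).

f: a_k = -1, -1, -1, -1, -1, -1, -1, -1, -1, …
g: a_k = 0, 3, 0, -9, 0, 243/5, 0, -2187/7, 0, …
Weyl lclm of L_f,L_g ⇒ L₀ (ord ≤ 3).
L = (-18 + 72·x + 486·x^2)·Dx + (12 - 18·x - 180·x^2 + 486·x^3)·Dx^2 + (-1 - 8·x - 72·x^3 + 81·x^4)·Dx^3  (order 3).
h: a_k = -1, 2, -1, -10, -1, 238/5, -1, -2194/7, -1, …
ICs: h(0) = -1, h′(0) = 2, h′′(0) = -2.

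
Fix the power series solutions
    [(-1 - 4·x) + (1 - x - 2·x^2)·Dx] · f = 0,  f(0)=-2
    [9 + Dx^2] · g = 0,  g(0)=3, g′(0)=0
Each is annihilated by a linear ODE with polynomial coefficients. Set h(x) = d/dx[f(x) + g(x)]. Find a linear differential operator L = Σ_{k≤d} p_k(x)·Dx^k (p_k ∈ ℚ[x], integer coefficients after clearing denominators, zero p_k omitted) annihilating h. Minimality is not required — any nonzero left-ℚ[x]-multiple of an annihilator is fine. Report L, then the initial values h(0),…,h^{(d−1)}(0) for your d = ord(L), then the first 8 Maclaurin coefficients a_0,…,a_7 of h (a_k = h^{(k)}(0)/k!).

L = (954 + 3600·x + 8154·x^2 + 4140·x^3 + 5760·x^4 + 3888·x^5 + 2592·x^6) + (-117 - 369·x + 585·x^2 + 747·x^3 + 90·x^4 + 828·x^5 + 1512·x^6 + 864·x^7)·Dx + (106 + 400·x + 906·x^2 + 460·x^3 + 640·x^4 + 432·x^5 + 288·x^6)·Dx^2 + (-13 - 41·x + 65·x^2 + 83·x^3 + 10·x^4 + 92·x^5 + 168·x^6 + 96·x^7)·Dx^3  (order 3).
h: a_k = -2, -39, -30, -95/2, -210, -21369/40, -1190, -1529973/560, …
ICs: h(0) = -2, h′(0) = -39, h′′(0) = -60.

f: a_k = -2, -2, -6, -10, -22, -42, -86, -170, …
g: a_k = 3, 0, -27/2, 0, 81/8, 0, -243/80, 0, …
f+g: L₀ = lclm(L_f,L_g), ord ≤ 1+2.
Derive L from L₀ (diff closure).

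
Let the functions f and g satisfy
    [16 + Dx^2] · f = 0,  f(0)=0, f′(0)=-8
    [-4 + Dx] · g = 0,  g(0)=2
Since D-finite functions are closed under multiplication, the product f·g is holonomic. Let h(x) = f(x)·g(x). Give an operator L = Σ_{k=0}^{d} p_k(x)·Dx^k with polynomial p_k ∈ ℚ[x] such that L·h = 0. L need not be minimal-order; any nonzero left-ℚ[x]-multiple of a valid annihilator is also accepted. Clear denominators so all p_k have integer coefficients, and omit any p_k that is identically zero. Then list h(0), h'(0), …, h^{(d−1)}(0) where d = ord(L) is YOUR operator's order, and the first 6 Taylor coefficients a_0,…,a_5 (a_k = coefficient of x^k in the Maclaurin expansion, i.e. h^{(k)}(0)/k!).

f: a_k = 0, -8, 0, 64/3, 0, -256/15, …
g: a_k = 2, 8, 16, 64/3, 64/3, 256/15, …
Sym-product of L_f,L_g gives L₀ (≤ ord 2).
L = 32 - 8·Dx + Dx^2  (order 2).
h: a_k = 0, -16, -64, -256/3, 0, 2048/15, …
ICs: h(0) = 0, h′(0) = -16.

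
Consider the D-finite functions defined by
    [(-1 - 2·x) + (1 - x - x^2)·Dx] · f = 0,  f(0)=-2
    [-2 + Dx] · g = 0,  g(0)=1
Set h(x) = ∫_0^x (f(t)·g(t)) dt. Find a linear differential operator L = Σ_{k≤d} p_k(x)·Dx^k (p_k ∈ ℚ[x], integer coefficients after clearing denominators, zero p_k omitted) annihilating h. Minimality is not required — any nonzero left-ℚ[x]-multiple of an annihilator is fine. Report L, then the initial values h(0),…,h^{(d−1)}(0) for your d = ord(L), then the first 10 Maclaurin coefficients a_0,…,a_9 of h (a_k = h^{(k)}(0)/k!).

f: a_k = -2, -2, -4, -6, -10, -16, -26, -42, -68, -110, …
g: a_k = 1, 2, 2, 4/3, 2/3, 4/15, 4/45, 8/315, 2/315, 4/2835, …
L₀ := L_f ⊗_s L_g (sym. prod.), ord ≤ 1.
Integrate: L := L₀·Dx.
L = (3 - 2·x^2)·Dx + (-1 + x + x^2)·Dx^2  (order 2).
h: a_k = 0, -2, -3, -4, -31/6, -34/5, -46/5, -4022/315, -2531/140, -24572/945, …
ICs: h(0) = 0, h′(0) = -2.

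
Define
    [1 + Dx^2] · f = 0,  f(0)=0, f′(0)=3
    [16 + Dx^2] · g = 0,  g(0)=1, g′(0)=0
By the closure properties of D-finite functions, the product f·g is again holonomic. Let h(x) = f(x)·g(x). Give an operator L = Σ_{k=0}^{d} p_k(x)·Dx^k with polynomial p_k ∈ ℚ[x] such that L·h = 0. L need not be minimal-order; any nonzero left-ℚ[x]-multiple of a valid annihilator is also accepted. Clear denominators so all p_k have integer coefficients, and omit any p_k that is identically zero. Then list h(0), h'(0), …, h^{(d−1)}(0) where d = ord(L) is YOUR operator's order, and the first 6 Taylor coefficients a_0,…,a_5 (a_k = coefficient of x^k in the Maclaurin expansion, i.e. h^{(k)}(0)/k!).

L = 225 + 34·Dx^2 + Dx^4  (order 4).
h: a_k = 0, 3, 0, -49/2, 0, 1441/40, …
ICs: h(0) = 0, h′(0) = 3, h′′(0) = 0, h′′′(0) = -147.

f: a_k = 0, 3, 0, -1/2, 0, 1/40, …
g: a_k = 1, 0, -8, 0, 32/3, 0, …
Product ⇒ symmetric product L₀, ord ≤ 4.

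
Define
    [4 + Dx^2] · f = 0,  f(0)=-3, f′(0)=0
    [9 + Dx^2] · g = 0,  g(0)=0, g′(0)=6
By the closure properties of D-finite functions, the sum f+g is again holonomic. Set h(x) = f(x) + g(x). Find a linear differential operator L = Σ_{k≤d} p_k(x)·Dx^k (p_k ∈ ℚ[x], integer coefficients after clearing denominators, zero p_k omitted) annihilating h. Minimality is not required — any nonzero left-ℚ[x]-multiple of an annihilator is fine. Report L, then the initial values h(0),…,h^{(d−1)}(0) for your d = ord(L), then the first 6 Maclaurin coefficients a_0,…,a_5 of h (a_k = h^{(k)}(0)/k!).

L = 36 + 13·Dx^2 + Dx^4  (order 4).
h: a_k = -3, 6, 6, -9, -2, 81/20, …
ICs: h(0) = -3, h′(0) = 6, h′′(0) = 12, h′′′(0) = -54.

f: a_k = -3, 0, 6, 0, -2, 0, …
g: a_k = 0, 6, 0, -9, 0, 81/20, …
h₀=f+g: left-lcm gives L₀, ord ≤ 4.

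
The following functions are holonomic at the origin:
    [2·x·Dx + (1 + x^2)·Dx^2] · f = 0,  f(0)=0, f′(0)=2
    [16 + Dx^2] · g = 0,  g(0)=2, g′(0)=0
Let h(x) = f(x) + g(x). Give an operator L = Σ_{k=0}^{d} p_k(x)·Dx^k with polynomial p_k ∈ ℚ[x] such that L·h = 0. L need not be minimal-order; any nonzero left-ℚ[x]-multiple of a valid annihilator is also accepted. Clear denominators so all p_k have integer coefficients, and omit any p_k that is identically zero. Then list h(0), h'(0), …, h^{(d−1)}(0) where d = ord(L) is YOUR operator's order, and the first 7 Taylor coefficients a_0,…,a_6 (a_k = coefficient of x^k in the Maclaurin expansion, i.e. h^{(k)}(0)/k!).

f: a_k = 0, 2, 0, -2/3, 0, 2/5, 0, …
g: a_k = 2, 0, -16, 0, 64/3, 0, -512/45, …
Weyl lclm of L_f,L_g ⇒ L₀ (ord ≤ 4).
L = (64·x + 704·x^3 + 256·x^5)·Dx + (112 + 416·x^2 + 432·x^4 + 128·x^6)·Dx^2 + (4·x + 44·x^3 + 16·x^5)·Dx^3 + (7 + 26·x^2 + 27·x^4 + 8·x^6)·Dx^4  (order 4).
h: a_k = 2, 2, -16, -2/3, 64/3, 2/5, -512/45, …
ICs: h(0) = 2, h′(0) = 2, h′′(0) = -32, h′′′(0) = -4.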